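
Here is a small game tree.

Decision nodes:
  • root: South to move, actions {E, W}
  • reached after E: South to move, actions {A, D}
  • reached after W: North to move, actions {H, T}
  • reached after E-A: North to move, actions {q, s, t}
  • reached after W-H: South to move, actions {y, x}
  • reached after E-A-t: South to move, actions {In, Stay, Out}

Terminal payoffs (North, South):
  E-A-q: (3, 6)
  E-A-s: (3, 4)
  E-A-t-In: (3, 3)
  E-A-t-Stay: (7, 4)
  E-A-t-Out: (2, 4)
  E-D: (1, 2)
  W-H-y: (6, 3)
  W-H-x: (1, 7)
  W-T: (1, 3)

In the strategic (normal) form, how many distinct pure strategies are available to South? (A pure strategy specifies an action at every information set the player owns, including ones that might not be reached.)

South owns the root with actions {E, W} — two choices.
South owns the node after E with actions {A, D} — two choices.
South owns the node after W-H with actions {y, x} — two choices.
South owns the node after E-A-t with actions {In, Stay, Out} — three choices.
A pure strategy fixes one action at each information set independently, so the count is the product 2 × 2 × 2 × 3 = 24.

24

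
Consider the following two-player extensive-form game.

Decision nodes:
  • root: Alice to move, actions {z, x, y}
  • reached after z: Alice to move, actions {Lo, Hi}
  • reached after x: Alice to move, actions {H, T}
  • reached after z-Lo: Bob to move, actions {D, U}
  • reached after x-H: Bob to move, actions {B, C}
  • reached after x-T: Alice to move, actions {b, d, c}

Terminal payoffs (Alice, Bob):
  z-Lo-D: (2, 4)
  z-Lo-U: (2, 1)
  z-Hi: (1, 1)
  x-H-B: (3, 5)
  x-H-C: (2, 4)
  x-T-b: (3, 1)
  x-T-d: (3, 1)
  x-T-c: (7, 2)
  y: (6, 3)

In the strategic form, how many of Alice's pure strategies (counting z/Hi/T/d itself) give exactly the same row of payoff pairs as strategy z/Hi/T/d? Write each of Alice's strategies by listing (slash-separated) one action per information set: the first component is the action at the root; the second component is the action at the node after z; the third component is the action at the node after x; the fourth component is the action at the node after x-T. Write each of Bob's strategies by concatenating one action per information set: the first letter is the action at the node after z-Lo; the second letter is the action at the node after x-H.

Row for z/Hi/T/d (columns DB, DC, UB, UC): (1,1) (1,1) (1,1) (1,1).
Under z/Hi/T/d, Alice's choice at the node after x and at the node after x-T can never be reached regardless of what Bob does, so varying those choices leaves every outcome unchanged.
Holding the reachable choices fixed and varying the unreachable ones freely already gives 2 × 3 = 6 equivalent strategies.
No other strategy reproduces this row, so those 6 are the full class: z/Hi/H/b, z/Hi/H/d, z/Hi/H/c, z/Hi/T/b, z/Hi/T/d, z/Hi/T/c.

6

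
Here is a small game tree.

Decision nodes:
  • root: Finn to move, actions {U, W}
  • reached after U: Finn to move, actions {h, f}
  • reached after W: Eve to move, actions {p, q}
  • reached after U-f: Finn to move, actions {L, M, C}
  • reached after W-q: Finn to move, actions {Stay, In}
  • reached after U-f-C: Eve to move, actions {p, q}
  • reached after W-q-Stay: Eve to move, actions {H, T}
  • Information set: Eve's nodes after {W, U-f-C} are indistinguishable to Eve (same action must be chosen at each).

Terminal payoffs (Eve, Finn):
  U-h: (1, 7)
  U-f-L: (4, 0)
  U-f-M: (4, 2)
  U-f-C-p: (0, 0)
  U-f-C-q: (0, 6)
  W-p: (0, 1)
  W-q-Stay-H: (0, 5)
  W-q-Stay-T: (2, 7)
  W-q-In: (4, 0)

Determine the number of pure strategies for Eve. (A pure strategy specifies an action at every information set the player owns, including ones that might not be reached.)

4

Eve owns the information set {W, U-f-C} with actions {p, q} — two choices.
Eve owns the node after W-q-Stay with actions {H, T} — two choices.
A pure strategy fixes one action at each information set independently, so the count is the product 2 × 2 = 4.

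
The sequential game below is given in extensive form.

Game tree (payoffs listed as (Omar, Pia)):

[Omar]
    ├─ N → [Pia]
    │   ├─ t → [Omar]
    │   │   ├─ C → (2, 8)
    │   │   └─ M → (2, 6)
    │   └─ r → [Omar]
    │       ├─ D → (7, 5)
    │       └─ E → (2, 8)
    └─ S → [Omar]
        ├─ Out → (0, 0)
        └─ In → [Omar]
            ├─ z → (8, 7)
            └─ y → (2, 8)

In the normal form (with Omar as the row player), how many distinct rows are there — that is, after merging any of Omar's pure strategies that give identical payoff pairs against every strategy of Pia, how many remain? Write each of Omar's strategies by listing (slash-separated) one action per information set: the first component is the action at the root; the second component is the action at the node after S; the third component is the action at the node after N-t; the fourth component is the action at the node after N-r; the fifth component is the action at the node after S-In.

Omar has 32 pure strategies: N/Out/C/D/z, N/Out/C/D/y, N/Out/C/E/z, N/Out/C/E/y, N/Out/M/D/z, N/Out/M/D/y, N/Out/M/E/z, N/Out/M/E/y, N/In/C/D/z, N/In/C/D/y, N/In/C/E/z, N/In/C/E/y, N/In/M/D/z, N/In/M/D/y, N/In/M/E/z, N/In/M/E/y, S/Out/C/D/z, S/Out/C/D/y, S/Out/C/E/z, S/Out/C/E/y, S/Out/M/D/z, S/Out/M/D/y, S/Out/M/E/z, S/Out/M/E/y, S/In/C/D/z, S/In/C/D/y, S/In/C/E/z, S/In/C/E/y, S/In/M/D/z, S/In/M/D/y, S/In/M/E/z, S/In/M/E/y. Columns: t, r.
{N/Out/C/D/z, N/Out/C/D/y, N/In/C/D/z, N/In/C/D/y} → row (2,8) (7,5)
{N/Out/C/E/z, N/Out/C/E/y, N/In/C/E/z, N/In/C/E/y, S/In/C/D/y, S/In/C/E/y, S/In/M/D/y, S/In/M/E/y} → row (2,8) (2,8)
{N/Out/M/D/z, N/Out/M/D/y, N/In/M/D/z, N/In/M/D/y} → row (2,6) (7,5)
{N/Out/M/E/z, N/Out/M/E/y, N/In/M/E/z, N/In/M/E/y} → row (2,6) (2,8)
{S/Out/C/D/z, S/Out/C/D/y, S/Out/C/E/z, S/Out/C/E/y, S/Out/M/D/z, S/Out/M/D/y, S/Out/M/E/z, S/Out/M/E/y} → row (0,0) (0,0)
{S/In/C/D/z, S/In/C/E/z, S/In/M/D/z, S/In/M/E/z} → row (8,7) (8,7)
That's 6 distinct rows out of 32 strategies.

6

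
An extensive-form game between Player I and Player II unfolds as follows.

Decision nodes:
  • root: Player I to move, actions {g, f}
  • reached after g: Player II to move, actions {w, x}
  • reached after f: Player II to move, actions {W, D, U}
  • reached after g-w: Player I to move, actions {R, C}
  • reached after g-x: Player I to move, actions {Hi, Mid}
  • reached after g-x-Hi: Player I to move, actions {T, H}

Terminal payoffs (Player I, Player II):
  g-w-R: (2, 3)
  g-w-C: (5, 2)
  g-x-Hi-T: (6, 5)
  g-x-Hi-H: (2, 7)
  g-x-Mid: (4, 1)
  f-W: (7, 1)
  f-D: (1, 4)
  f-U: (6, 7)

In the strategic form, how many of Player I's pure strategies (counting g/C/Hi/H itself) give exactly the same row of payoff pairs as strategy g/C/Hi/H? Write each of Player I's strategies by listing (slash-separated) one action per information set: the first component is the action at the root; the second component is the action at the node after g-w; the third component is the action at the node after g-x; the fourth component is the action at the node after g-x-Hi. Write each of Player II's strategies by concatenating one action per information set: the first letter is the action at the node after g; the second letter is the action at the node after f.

1

Row for g/C/Hi/H (columns wW, wD, wU, xW, xD, xU): (5,2) (5,2) (5,2) (2,7) (2,7) (2,7).
Every one of Player I's information sets is on the play path for some reply by Player II when Player I follows g/C/Hi/H.
Changing the action at any of them therefore changes at least one column, so only g/C/Hi/H itself gives this row.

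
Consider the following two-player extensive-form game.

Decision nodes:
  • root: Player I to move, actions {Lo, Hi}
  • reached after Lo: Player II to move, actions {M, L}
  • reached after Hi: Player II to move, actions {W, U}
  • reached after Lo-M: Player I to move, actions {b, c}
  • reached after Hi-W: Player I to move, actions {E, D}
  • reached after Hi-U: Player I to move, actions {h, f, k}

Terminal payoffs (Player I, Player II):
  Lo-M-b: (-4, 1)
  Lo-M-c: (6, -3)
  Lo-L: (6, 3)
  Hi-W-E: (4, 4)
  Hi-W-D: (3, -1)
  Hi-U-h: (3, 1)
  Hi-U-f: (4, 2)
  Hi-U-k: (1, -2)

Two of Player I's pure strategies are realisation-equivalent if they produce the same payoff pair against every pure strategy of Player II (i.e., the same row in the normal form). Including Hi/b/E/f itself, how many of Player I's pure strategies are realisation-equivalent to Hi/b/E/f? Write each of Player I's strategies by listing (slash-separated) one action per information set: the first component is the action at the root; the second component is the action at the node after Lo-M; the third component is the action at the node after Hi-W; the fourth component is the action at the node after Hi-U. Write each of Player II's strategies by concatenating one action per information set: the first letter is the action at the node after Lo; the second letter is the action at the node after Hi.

Row for Hi/b/E/f (columns MW, MU, LW, LU): (4,4) (4,2) (4,4) (4,2).
Under Hi/b/E/f, Player I's choice at the node after Lo-M can never be reached regardless of what Player II does, so varying those choices leaves every outcome unchanged.
Holding the reachable choices fixed and varying the unreachable one freely already gives 2 equivalent strategies.
No other strategy reproduces this row, so those 2 are the full class: Hi/b/E/f, Hi/c/E/f.

2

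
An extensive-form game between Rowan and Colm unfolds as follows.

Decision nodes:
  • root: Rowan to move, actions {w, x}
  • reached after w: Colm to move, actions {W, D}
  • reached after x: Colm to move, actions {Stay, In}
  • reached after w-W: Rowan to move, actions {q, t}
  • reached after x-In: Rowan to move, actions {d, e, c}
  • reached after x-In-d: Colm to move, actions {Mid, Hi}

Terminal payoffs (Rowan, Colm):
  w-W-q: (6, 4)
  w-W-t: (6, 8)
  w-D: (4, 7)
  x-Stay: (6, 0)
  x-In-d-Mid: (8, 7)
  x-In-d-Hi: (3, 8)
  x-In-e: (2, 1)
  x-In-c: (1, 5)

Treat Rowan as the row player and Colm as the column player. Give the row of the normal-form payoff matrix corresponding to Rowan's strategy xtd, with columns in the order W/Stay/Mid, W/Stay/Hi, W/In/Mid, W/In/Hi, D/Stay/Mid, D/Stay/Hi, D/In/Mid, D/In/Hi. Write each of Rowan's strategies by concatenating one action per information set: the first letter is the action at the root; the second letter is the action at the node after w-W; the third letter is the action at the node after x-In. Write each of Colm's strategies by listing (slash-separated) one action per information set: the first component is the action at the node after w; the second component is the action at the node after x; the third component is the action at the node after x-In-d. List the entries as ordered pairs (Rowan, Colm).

(6,0) (6,0) (8,7) (3,8) (6,0) (6,0) (8,7) (3,8)

vs W/Stay/Mid: Rowan plays x → Colm plays Stay at [x] → (6, 0)
vs W/Stay/Hi: Rowan plays x → Colm plays Stay at [x] → (6, 0)
vs W/In/Mid: Rowan plays x → Colm plays In at [x] → Rowan plays d at [x-In] → Colm plays Mid at [x-In-d] → (8, 7)
vs W/In/Hi: Rowan plays x → Colm plays In at [x] → Rowan plays d at [x-In] → Colm plays Hi at [x-In-d] → (3, 8)
vs D/Stay/Mid: Rowan plays x → Colm plays Stay at [x] → (6, 0)
vs D/Stay/Hi: Rowan plays x → Colm plays Stay at [x] → (6, 0)
vs D/In/Mid: Rowan plays x → Colm plays In at [x] → Rowan plays d at [x-In] → Colm plays Mid at [x-In-d] → (8, 7)
vs D/In/Hi: Rowan plays x → Colm plays In at [x] → Rowan plays d at [x-In] → Colm plays Hi at [x-In-d] → (3, 8)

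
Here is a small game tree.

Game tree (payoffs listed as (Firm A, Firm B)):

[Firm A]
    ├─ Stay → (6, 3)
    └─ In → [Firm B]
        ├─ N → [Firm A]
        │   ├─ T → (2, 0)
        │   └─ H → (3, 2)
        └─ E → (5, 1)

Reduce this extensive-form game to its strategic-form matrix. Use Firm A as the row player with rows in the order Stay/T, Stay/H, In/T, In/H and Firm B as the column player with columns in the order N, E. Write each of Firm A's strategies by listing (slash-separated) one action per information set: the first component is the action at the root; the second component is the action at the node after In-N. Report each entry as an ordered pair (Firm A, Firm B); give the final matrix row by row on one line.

Stay/T: (6,3) (6,3) | Stay/H: (6,3) (6,3) | In/T: (2,0) (5,1) | In/H: (3,2) (5,1)

Row Stay/T: N→(6,3), E→(6,3)
Row Stay/H: N→(6,3), E→(6,3)
Row In/T: N→(2,0), E→(5,1)
Row In/H: N→(3,2), E→(5,1)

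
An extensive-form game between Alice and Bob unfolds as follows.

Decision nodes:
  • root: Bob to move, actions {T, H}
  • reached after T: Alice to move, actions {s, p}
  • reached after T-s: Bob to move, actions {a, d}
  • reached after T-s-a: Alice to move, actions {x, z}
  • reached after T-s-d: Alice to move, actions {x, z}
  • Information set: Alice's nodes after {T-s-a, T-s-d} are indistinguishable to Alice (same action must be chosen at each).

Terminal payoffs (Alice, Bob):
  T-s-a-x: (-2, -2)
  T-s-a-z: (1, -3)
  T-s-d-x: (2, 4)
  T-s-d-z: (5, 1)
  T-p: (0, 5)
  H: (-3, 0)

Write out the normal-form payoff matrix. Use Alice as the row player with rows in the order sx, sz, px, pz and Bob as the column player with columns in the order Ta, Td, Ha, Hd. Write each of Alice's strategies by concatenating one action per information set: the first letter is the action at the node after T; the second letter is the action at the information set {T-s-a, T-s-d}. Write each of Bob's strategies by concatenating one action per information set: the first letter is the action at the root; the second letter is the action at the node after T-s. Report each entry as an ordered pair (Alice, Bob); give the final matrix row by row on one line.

sx: (-2,-2) (2,4) (-3,0) (-3,0) | sz: (1,-3) (5,1) (-3,0) (-3,0) | px: (0,5) (0,5) (-3,0) (-3,0) | pz: (0,5) (0,5) (-3,0) (-3,0)

Row sx: Ta→(-2,-2), Td→(2,4), Ha→(-3,0), Hd→(-3,0)
Row sz: Ta→(1,-3), Td→(5,1), Ha→(-3,0), Hd→(-3,0)
Row px: Ta→(0,5), Td→(0,5), Ha→(-3,0), Hd→(-3,0)
Row pz: Ta→(0,5), Td→(0,5), Ha→(-3,0), Hd→(-3,0)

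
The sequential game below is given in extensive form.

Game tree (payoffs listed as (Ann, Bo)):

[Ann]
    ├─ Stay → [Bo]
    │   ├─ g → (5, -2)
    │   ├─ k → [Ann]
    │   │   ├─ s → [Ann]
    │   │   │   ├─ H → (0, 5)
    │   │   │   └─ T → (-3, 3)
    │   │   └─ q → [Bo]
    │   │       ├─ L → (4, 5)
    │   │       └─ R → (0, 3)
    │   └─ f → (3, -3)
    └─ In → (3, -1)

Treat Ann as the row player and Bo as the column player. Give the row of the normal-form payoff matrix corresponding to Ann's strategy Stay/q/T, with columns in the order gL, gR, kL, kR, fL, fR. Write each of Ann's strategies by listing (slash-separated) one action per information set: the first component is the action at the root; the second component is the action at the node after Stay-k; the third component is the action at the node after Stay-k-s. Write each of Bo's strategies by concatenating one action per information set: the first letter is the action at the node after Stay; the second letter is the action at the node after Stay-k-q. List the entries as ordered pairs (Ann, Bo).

(5,-2) (5,-2) (4,5) (0,3) (3,-3) (3,-3)

vs gL: Ann plays Stay → Bo plays g at [Stay] → (5, -2)
vs gR: Ann plays Stay → Bo plays g at [Stay] → (5, -2)
vs kL: Ann plays Stay → Bo plays k at [Stay] → Ann plays q at [Stay-k] → Bo plays L at [Stay-k-q] → (4, 5)
vs kR: Ann plays Stay → Bo plays k at [Stay] → Ann plays q at [Stay-k] → Bo plays R at [Stay-k-q] → (0, 3)
vs fL: Ann plays Stay → Bo plays f at [Stay] → (3, -3)
vs fR: Ann plays Stay → Bo plays f at [Stay] → (3, -3)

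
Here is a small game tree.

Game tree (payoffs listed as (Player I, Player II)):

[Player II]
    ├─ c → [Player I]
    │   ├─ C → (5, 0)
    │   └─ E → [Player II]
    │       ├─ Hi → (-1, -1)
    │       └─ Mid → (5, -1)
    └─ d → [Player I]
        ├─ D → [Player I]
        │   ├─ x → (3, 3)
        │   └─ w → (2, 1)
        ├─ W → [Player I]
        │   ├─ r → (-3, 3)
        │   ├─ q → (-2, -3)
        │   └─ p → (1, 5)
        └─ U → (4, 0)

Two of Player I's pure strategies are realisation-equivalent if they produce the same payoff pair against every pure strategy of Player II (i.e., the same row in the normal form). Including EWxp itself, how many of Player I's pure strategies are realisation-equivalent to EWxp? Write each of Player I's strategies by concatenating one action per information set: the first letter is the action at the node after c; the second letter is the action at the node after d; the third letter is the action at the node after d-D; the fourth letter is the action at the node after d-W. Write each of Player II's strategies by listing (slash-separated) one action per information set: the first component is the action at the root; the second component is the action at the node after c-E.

2

Row for EWxp (columns c/Hi, c/Mid, d/Hi, d/Mid): (-1,-1) (5,-1) (1,5) (1,5).
Under EWxp, Player I's choice at the node after d-D can never be reached regardless of what Player II does, so varying those choices leaves every outcome unchanged.
Holding the reachable choices fixed and varying the unreachable one freely already gives 2 equivalent strategies.
No other strategy reproduces this row, so those 2 are the full class: EWxp, EWwp.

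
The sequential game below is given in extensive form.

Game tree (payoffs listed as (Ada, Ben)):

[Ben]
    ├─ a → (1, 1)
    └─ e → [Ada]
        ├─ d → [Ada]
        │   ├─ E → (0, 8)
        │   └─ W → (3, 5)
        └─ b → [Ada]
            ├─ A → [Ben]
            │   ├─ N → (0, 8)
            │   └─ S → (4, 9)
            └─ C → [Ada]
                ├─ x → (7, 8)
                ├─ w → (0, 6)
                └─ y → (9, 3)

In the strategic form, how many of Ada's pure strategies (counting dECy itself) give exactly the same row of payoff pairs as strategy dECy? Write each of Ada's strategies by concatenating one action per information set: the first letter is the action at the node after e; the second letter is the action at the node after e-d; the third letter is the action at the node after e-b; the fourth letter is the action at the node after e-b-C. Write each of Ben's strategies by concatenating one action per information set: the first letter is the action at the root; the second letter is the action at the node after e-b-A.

Row for dECy (columns aN, aS, eN, eS): (1,1) (1,1) (0,8) (0,8).
Under dECy, Ada's choice at the node after e-b and at the node after e-b-C can never be reached regardless of what Ben does, so varying those choices leaves every outcome unchanged.
Holding the reachable choices fixed and varying the unreachable ones freely already gives 2 × 3 = 6 equivalent strategies.
No other strategy reproduces this row, so those 6 are the full class: dEAx, dEAw, dEAy, dECx, dECw, dECy.

6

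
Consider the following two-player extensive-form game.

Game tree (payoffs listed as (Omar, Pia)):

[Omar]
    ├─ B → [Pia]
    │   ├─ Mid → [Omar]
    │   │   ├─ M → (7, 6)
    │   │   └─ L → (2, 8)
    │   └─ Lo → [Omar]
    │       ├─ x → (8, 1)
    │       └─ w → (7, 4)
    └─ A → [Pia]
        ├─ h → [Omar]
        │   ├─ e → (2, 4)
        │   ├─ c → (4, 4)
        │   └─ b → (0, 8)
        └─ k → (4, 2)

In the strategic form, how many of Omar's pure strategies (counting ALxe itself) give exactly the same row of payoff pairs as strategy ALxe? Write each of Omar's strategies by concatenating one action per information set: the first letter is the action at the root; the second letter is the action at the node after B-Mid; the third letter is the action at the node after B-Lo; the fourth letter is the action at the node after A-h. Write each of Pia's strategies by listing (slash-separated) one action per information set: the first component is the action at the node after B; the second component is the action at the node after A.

Row for ALxe (columns Mid/h, Mid/k, Lo/h, Lo/k): (2,4) (4,2) (2,4) (4,2).
Under ALxe, Omar's choice at the node after B-Mid and at the node after B-Lo can never be reached regardless of what Pia does, so varying those choices leaves every outcome unchanged.
Holding the reachable choices fixed and varying the unreachable ones freely already gives 2 × 2 = 4 equivalent strategies.
No other strategy reproduces this row, so those 4 are the full class: AMxe, AMwe, ALxe, ALwe.

4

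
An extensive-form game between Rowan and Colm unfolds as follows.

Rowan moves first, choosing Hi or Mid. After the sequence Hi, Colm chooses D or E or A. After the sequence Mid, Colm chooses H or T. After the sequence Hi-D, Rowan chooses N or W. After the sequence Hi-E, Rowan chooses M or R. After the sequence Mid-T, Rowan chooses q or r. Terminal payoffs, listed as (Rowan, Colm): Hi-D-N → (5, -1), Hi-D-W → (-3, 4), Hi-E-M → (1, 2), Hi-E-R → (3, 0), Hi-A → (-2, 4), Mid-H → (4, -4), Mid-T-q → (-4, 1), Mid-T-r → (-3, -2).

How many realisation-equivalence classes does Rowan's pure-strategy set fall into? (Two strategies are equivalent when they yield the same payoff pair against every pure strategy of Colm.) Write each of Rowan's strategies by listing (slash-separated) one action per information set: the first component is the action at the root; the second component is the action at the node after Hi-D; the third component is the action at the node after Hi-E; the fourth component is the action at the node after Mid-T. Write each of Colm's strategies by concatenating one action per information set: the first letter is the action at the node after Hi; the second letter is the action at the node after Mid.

Rowan has 16 pure strategies: Hi/N/M/q, Hi/N/M/r, Hi/N/R/q, Hi/N/R/r, Hi/W/M/q, Hi/W/M/r, Hi/W/R/q, Hi/W/R/r, Mid/N/M/q, Mid/N/M/r, Mid/N/R/q, Mid/N/R/r, Mid/W/M/q, Mid/W/M/r, Mid/W/R/q, Mid/W/R/r. Columns: DH, DT, EH, ET, AH, AT.
{Hi/N/M/q, Hi/N/M/r} → row (5,-1) (5,-1) (1,2) (1,2) (-2,4) (-2,4)
{Hi/N/R/q, Hi/N/R/r} → row (5,-1) (5,-1) (3,0) (3,0) (-2,4) (-2,4)
{Hi/W/M/q, Hi/W/M/r} → row (-3,4) (-3,4) (1,2) (1,2) (-2,4) (-2,4)
{Hi/W/R/q, Hi/W/R/r} → row (-3,4) (-3,4) (3,0) (3,0) (-2,4) (-2,4)
{Mid/N/M/q, Mid/N/R/q, Mid/W/M/q, Mid/W/R/q} → row (4,-4) (-4,1) (4,-4) (-4,1) (4,-4) (-4,1)
{Mid/N/M/r, Mid/N/R/r, Mid/W/M/r, Mid/W/R/r} → row (4,-4) (-3,-2) (4,-4) (-3,-2) (4,-4) (-3,-2)
That's 6 distinct rows out of 16 strategies.

6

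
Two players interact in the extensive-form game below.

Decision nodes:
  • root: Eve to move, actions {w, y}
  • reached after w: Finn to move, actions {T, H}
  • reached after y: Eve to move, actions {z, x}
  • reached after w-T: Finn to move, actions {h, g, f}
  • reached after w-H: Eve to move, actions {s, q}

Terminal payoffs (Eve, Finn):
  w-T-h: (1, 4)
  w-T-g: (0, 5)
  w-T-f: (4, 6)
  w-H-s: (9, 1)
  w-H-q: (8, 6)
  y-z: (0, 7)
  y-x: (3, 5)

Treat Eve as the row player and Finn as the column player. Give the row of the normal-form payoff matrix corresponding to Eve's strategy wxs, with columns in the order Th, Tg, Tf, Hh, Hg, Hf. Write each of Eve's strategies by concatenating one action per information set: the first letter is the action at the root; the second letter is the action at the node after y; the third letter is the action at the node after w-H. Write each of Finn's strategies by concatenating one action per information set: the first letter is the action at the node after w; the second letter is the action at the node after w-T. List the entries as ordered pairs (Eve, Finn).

vs Th: Eve plays w → Finn plays T at [w] → Finn plays h at [w-T] → (1, 4)
vs Tg: Eve plays w → Finn plays T at [w] → Finn plays g at [w-T] → (0, 5)
vs Tf: Eve plays w → Finn plays T at [w] → Finn plays f at [w-T] → (4, 6)
vs Hh: Eve plays w → Finn plays H at [w] → Eve plays s at [w-H] → (9, 1)
vs Hg: Eve plays w → Finn plays H at [w] → Eve plays s at [w-H] → (9, 1)
vs Hf: Eve plays w → Finn plays H at [w] → Eve plays s at [w-H] → (9, 1)

(1,4) (0,5) (4,6) (9,1) (9,1) (9,1)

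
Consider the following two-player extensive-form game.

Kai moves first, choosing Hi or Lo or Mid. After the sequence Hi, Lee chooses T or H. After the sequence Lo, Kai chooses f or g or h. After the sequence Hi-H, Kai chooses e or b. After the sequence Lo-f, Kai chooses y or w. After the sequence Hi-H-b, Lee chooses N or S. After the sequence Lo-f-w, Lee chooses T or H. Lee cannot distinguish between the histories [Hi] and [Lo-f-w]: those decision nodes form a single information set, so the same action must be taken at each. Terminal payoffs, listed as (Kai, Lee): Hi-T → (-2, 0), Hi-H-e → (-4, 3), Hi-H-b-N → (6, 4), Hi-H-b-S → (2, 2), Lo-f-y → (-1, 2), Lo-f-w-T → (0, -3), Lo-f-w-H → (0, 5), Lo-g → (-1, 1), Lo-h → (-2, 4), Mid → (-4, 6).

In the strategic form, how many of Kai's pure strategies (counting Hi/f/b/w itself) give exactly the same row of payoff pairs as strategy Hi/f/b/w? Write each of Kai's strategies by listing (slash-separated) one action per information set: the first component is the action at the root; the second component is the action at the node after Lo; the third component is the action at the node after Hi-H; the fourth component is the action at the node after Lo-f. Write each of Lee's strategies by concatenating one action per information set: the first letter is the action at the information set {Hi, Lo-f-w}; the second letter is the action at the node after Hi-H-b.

Row for Hi/f/b/w (columns TN, TS, HN, HS): (-2,0) (-2,0) (6,4) (2,2).
Under Hi/f/b/w, Kai's choice at the node after Lo and at the node after Lo-f can never be reached regardless of what Lee does, so varying those choices leaves every outcome unchanged.
Holding the reachable choices fixed and varying the unreachable ones freely already gives 3 × 2 = 6 equivalent strategies.
No other strategy reproduces this row, so those 6 are the full class: Hi/f/b/y, Hi/f/b/w, Hi/g/b/y, Hi/g/b/w, Hi/h/b/y, Hi/h/b/w.

6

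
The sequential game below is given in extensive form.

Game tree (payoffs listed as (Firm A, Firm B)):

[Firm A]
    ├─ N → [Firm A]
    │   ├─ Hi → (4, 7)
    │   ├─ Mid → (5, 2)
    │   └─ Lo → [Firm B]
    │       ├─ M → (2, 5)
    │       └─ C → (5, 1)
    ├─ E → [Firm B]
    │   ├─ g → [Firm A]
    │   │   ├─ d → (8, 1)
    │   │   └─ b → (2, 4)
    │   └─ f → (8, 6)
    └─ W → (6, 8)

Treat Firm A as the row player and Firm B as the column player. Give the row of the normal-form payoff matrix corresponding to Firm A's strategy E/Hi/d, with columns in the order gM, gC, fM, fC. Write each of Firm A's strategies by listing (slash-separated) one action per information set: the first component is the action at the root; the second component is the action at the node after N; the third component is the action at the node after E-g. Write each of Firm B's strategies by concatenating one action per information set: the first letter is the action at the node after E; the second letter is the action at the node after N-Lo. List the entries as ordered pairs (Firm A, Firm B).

(8,1) (8,1) (8,6) (8,6)

vs gM: Firm A plays E → Firm B plays g at [E] → Firm A plays d at [E-g] → (8, 1)
vs gC: Firm A plays E → Firm B plays g at [E] → Firm A plays d at [E-g] → (8, 1)
vs fM: Firm A plays E → Firm B plays f at [E] → (8, 6)
vs fC: Firm A plays E → Firm B plays f at [E] → (8, 6)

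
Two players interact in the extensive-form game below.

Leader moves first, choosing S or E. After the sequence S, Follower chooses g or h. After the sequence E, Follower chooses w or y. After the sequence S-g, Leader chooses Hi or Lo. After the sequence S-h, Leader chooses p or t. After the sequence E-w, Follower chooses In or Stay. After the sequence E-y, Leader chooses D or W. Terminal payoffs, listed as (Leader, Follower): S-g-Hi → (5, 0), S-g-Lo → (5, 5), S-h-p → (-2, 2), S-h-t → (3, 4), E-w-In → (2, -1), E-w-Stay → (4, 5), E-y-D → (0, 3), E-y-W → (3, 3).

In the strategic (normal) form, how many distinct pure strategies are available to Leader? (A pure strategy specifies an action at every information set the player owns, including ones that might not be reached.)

Leader owns the root with actions {S, E} — two choices.
Leader owns the node after S-g with actions {Hi, Lo} — two choices.
Leader owns the node after S-h with actions {p, t} — two choices.
Leader owns the node after E-y with actions {D, W} — two choices.
A pure strategy fixes one action at each information set independently, so the count is the product 2 × 2 × 2 × 2 = 16.

16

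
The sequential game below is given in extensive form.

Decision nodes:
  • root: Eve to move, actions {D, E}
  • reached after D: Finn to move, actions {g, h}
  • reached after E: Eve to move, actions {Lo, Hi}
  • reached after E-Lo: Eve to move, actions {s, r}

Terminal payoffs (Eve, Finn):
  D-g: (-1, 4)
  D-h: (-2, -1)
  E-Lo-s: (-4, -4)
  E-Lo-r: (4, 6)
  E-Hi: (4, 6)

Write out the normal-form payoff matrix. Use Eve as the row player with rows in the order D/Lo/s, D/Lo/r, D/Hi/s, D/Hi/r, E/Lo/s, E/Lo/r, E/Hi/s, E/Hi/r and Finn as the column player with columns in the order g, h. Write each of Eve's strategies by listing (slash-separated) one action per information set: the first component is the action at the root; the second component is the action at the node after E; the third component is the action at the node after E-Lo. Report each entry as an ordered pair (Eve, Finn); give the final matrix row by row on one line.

Row D/Lo/s: g→(-1,4), h→(-2,-1)
Row D/Lo/r: g→(-1,4), h→(-2,-1)
Row D/Hi/s: g→(-1,4), h→(-2,-1)
Row D/Hi/r: g→(-1,4), h→(-2,-1)
Row E/Lo/s: g→(-4,-4), h→(-4,-4)
Row E/Lo/r: g→(4,6), h→(4,6)
Row E/Hi/s: g→(4,6), h→(4,6)
Row E/Hi/r: g→(4,6), h→(4,6)

D/Lo/s: (-1,4) (-2,-1) | D/Lo/r: (-1,4) (-2,-1) | D/Hi/s: (-1,4) (-2,-1) | D/Hi/r: (-1,4) (-2,-1) | E/Lo/s: (-4,-4) (-4,-4) | E/Lo/r: (4,6) (4,6) | E/Hi/s: (4,6) (4,6) | E/Hi/r: (4,6) (4,6)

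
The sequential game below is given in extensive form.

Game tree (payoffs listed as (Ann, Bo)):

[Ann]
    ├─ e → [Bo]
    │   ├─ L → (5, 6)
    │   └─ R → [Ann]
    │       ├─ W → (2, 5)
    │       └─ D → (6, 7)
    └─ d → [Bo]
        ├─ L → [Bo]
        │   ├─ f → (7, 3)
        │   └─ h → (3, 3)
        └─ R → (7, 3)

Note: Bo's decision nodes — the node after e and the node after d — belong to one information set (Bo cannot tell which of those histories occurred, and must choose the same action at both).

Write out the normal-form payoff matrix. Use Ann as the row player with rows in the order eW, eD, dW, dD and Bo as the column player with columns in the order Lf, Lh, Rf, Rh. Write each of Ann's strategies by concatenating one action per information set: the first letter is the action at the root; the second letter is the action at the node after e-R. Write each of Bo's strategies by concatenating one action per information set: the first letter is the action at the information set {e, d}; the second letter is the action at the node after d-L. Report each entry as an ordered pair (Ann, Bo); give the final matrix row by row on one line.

           Lf       Lh       Rf       Rh
  eW    (5,6)    (5,6)    (2,5)    (2,5)
  eD    (5,6)    (5,6)    (6,7)    (6,7)
  dW    (7,3)    (3,3)    (7,3)    (7,3)
  dD    (7,3)    (3,3)    (7,3)    (7,3)

eW: (5,6) (5,6) (2,5) (2,5) | eD: (5,6) (5,6) (6,7) (6,7) | dW: (7,3) (3,3) (7,3) (7,3) | dD: (7,3) (3,3) (7,3) (7,3)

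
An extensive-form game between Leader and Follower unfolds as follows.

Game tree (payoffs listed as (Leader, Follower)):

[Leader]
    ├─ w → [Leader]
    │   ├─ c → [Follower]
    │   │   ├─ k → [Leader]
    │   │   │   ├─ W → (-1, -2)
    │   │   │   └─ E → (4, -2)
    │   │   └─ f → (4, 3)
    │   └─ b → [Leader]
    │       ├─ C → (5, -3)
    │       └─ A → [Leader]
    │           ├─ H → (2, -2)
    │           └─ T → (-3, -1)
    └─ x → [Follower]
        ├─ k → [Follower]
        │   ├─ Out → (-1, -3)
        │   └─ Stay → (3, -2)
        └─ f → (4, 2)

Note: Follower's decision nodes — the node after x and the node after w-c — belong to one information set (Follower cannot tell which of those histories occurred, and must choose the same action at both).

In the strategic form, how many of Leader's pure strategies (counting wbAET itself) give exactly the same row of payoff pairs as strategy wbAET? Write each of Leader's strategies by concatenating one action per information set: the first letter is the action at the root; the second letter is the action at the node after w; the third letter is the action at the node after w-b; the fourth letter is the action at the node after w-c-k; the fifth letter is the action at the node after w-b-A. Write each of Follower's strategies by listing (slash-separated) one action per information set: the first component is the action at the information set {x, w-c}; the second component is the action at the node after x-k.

Row for wbAET (columns k/Out, k/Stay, f/Out, f/Stay): (-3,-1) (-3,-1) (-3,-1) (-3,-1).
Under wbAET, Leader's choice at the node after w-c-k can never be reached regardless of what Follower does, so varying those choices leaves every outcome unchanged.
Holding the reachable choices fixed and varying the unreachable one freely already gives 2 equivalent strategies.
No other strategy reproduces this row, so those 2 are the full class: wbAWT, wbAET.

2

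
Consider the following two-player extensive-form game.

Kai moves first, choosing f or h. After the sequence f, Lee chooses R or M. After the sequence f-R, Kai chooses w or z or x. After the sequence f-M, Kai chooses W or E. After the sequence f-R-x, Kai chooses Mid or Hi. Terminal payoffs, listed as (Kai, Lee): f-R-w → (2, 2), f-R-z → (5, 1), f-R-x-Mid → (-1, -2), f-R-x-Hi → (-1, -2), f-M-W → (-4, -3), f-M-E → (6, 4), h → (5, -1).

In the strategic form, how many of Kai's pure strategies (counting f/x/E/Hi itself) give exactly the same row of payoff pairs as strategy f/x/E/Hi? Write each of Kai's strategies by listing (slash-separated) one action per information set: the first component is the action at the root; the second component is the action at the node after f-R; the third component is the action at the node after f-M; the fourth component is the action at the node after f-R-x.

2

Row for f/x/E/Hi (columns R, M): (-1,-2) (6,4).
Every one of Kai's information sets is on the play path for some reply by Lee when Kai follows f/x/E/Hi.
Even so, f/x/E/Mid happens to produce the same payoff in every column — so 2 strategies share this row.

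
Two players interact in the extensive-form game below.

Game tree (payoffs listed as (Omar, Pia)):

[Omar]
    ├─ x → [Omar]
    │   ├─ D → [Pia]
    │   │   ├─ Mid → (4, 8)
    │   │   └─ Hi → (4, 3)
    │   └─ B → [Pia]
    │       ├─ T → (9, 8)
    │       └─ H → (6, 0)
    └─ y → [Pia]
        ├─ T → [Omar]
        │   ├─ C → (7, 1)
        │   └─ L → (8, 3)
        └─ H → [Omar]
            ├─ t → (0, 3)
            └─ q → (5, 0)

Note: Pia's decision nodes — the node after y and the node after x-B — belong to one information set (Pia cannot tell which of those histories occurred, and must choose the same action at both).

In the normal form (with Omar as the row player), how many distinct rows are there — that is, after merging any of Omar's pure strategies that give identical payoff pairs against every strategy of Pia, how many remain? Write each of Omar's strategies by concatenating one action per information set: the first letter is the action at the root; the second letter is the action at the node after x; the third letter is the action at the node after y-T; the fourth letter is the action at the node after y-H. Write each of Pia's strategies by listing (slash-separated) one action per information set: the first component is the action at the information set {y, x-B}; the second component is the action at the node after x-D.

6

Omar has 16 pure strategies: xDCt, xDCq, xDLt, xDLq, xBCt, xBCq, xBLt, xBLq, yDCt, yDCq, yDLt, yDLq, yBCt, yBCq, yBLt, yBLq. Columns: T/Mid, T/Hi, H/Mid, H/Hi.
{xDCt, xDCq, xDLt, xDLq} → row (4,8) (4,3) (4,8) (4,3)
{xBCt, xBCq, xBLt, xBLq} → row (9,8) (9,8) (6,0) (6,0)
{yDCt, yBCt} → row (7,1) (7,1) (0,3) (0,3)
{yDCq, yBCq} → row (7,1) (7,1) (5,0) (5,0)
{yDLt, yBLt} → row (8,3) (8,3) (0,3) (0,3)
{yDLq, yBLq} → row (8,3) (8,3) (5,0) (5,0)
That's 6 distinct rows out of 16 strategies.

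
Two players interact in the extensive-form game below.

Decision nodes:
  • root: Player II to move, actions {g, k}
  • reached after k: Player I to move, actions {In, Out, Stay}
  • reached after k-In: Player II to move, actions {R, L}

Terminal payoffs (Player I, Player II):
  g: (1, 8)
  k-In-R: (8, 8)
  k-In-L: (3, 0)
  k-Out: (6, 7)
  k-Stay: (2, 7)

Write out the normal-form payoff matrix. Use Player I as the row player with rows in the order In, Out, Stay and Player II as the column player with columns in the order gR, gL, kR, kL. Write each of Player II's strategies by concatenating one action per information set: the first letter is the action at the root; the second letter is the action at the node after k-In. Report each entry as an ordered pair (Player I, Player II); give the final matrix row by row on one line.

In: (1,8) (1,8) (8,8) (3,0) | Out: (1,8) (1,8) (6,7) (6,7) | Stay: (1,8) (1,8) (2,7) (2,7)

           gR       gL       kR       kL
  In    (1,8)    (1,8)    (8,8)    (3,0)
 Out    (1,8)    (1,8)    (6,7)    (6,7)
Stay    (1,8)    (1,8)    (2,7)    (2,7)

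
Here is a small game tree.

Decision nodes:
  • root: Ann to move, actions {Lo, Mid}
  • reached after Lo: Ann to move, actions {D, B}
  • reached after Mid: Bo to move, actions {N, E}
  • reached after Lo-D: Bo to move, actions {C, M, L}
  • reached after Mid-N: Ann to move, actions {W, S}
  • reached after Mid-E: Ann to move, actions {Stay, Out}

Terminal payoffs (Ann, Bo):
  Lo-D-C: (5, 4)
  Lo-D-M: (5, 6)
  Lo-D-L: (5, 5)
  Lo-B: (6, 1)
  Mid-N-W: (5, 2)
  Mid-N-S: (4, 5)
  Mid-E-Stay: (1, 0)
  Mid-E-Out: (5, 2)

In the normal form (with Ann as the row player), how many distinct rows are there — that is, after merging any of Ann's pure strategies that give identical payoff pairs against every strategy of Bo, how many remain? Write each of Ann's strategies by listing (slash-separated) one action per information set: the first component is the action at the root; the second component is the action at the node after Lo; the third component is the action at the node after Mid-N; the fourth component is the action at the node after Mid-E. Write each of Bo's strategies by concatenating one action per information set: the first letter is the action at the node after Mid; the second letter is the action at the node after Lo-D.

Ann has 16 pure strategies: Lo/D/W/Stay, Lo/D/W/Out, Lo/D/S/Stay, Lo/D/S/Out, Lo/B/W/Stay, Lo/B/W/Out, Lo/B/S/Stay, Lo/B/S/Out, Mid/D/W/Stay, Mid/D/W/Out, Mid/D/S/Stay, Mid/D/S/Out, Mid/B/W/Stay, Mid/B/W/Out, Mid/B/S/Stay, Mid/B/S/Out. Columns: NC, NM, NL, EC, EM, EL.
{Lo/D/W/Stay, Lo/D/W/Out, Lo/D/S/Stay, Lo/D/S/Out} → row (5,4) (5,6) (5,5) (5,4) (5,6) (5,5)
{Lo/B/W/Stay, Lo/B/W/Out, Lo/B/S/Stay, Lo/B/S/Out} → row (6,1) (6,1) (6,1) (6,1) (6,1) (6,1)
{Mid/D/W/Stay, Mid/B/W/Stay} → row (5,2) (5,2) (5,2) (1,0) (1,0) (1,0)
{Mid/D/W/Out, Mid/B/W/Out} → row (5,2) (5,2) (5,2) (5,2) (5,2) (5,2)
{Mid/D/S/Stay, Mid/B/S/Stay} → row (4,5) (4,5) (4,5) (1,0) (1,0) (1,0)
{Mid/D/S/Out, Mid/B/S/Out} → row (4,5) (4,5) (4,5) (5,2) (5,2) (5,2)
That's 6 distinct rows out of 16 strategies.

6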